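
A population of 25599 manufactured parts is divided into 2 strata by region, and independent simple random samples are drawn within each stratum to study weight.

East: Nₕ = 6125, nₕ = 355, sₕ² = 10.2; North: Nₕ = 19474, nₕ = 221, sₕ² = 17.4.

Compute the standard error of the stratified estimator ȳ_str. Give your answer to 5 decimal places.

0.21586

Var(ȳ_str) = Σₕ Wₕ²(1 − fₕ)sₕ²/nₕ with Wₕ = Nₕ/N, N = 25599.
East: Wₕ = 0.23926716; term = 0.23926716²·(1 − 0.05795918)·10.2/355 = 0.0015495576.
North: Wₕ = 0.76073284; term = 0.76073284²·(1 − 0.01134846)·17.4/221 = 0.045046863.
Sum = 0.046596421.
SE = √(0.046596421) = 0.21586.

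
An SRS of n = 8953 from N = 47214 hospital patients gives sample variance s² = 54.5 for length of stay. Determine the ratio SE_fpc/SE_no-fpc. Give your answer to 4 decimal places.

0.9002

f = n/N = 8953/47214 = 0.18962596.
SE_no-fpc = √(s²/n) = 0.07802144; SE_fpc = √((1−f)s²/n) = 0.070235507.
Ratio = √(1−f) = 0.90020778.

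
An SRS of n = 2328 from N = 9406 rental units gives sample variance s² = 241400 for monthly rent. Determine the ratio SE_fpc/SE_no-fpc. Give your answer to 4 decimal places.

f = n/N = 2328/9406 = 0.24750159.
SE_no-fpc = √(s²/n) = 10.183033; SE_fpc = √((1−f)s²/n) = 8.8334415.
Ratio = √(1−f) = 0.86746666.

0.8675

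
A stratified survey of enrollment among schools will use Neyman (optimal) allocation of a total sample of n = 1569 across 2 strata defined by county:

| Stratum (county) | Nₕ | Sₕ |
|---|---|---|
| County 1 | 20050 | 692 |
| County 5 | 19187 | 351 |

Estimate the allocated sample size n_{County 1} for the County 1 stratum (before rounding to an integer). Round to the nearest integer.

Neyman allocation: nₕ = n·NₕSₕ / Σⱼ NⱼSⱼ.
Σ NⱼSⱼ = 20050·692 + 19187·351 = 2.0609237 × 10^7.
n_{County 1} = 1569·20050·692 / (2.0609237 × 10^7) = 1056.

1056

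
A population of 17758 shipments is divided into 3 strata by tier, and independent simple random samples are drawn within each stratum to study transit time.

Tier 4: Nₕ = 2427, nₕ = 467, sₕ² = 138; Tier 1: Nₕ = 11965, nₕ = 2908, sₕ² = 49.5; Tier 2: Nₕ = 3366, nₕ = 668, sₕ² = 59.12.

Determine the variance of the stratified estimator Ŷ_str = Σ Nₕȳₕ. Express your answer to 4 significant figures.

4.054 × 10^6

Var(Ŷ_str) = Σₕ Nₕ²(1 − fₕ)sₕ²/nₕ.
Tier 4: 2427²·(1 − 467/2427)·138/467 = 1.4056851 × 10^6.
Tier 1: 11965²·(1 − 2908/11965)·49.5/2908 = 1.8446241 × 10^6.
Tier 2: 3366²·(1 − 668/3366)·59.12/668 = 803737.11.
Sum = 4.0540463 × 10^6.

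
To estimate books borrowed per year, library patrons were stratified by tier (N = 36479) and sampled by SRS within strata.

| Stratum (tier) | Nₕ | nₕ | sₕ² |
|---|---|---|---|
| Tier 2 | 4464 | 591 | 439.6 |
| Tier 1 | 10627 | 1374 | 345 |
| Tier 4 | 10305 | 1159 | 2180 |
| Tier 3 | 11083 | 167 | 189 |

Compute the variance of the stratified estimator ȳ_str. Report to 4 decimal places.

0.2643

Var(ȳ_str) = Σₕ Wₕ²(1 − fₕ)sₕ²/nₕ with Wₕ = Nₕ/N, N = 36479.
Tier 2: Wₕ = 0.12237178; term = 0.12237178²·(1 − 0.13239247)·439.6/591 = 0.0096639803.
Tier 1: Wₕ = 0.29131829; term = 0.29131829²·(1 − 0.12929331)·345/1374 = 0.018554094.
Tier 4: Wₕ = 0.28249130; term = 0.28249130²·(1 − 0.11246967)·2180/1159 = 0.13321907.
Tier 3: Wₕ = 0.30381864; term = 0.30381864²·(1 − 0.01506812)·189/167 = 0.1028917.
Sum = 0.26432884.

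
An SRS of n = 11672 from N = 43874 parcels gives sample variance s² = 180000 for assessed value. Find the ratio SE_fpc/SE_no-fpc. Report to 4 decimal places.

0.8567

f = n/N = 11672/43874 = 0.26603455.
SE_no-fpc = √(s²/n) = 3.9270245; SE_fpc = √((1−f)s²/n) = 3.3643519.
Ratio = √(1−f) = 0.85671783.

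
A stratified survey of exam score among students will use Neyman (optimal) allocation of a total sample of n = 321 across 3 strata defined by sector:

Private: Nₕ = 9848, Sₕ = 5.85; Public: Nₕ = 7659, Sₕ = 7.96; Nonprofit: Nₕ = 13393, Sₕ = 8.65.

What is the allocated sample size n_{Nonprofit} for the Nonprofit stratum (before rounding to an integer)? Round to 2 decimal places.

158.63

Neyman allocation: nₕ = n·NₕSₕ / Σⱼ NⱼSⱼ.
Σ NⱼSⱼ = 9848·5.85 + 7659·7.96 + 13393·8.65 = 234425.89.
n_{Nonprofit} = 321·13393·8.65 / 234425.89 = 158.63.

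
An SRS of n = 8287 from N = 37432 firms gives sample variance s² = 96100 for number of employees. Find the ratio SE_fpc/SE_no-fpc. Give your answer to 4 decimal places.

f = n/N = 8287/37432 = 0.22138812.
SE_no-fpc = √(s²/n) = 3.40536; SE_fpc = √((1−f)s²/n) = 3.0048551.
Ratio = √(1−f) = 0.88238987.

0.8824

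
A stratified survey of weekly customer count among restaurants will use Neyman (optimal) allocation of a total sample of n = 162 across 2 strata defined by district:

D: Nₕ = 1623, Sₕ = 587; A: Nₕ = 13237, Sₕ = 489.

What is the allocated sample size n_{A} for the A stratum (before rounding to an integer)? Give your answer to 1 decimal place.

141.2

Neyman allocation: nₕ = n·NₕSₕ / Σⱼ NⱼSⱼ.
Σ NⱼSⱼ = 1623·587 + 13237·489 = 7.425594 × 10^6.
n_{A} = 162·13237·489 / (7.425594 × 10^6) = 141.2.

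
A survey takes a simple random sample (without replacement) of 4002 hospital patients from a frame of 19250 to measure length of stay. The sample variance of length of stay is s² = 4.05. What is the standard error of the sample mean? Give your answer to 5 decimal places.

0.02831

Under SRS without replacement, Var(ȳ) = (1 − f)·s²/n with f = n/N = 4002/19250 = 0.20789610.
Var(ȳ) = (1 − 0.20789610)·4.05/4002 = 0.79210390·0.001011994 = 8.0160439 × 10^-4.
SE(ȳ) = √(8.0160439 × 10^-4) = 0.02831.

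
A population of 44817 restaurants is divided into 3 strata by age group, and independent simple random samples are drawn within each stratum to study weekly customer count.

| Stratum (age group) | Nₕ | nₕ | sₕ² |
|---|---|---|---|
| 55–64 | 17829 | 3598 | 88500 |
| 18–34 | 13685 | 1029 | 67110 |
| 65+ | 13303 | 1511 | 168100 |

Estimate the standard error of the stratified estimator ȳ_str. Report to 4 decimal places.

4.1737

Var(ȳ_str) = Σₕ Wₕ²(1 − fₕ)sₕ²/nₕ with Wₕ = Nₕ/N, N = 44817.
55–64: Wₕ = 0.39781779; term = 0.39781779²·(1 − 0.20180605)·88500/3598 = 3.1071266.
18–34: Wₕ = 0.30535288; term = 0.30535288²·(1 − 0.07519182)·67110/1029 = 5.6237702.
65+: Wₕ = 0.29682933; term = 0.29682933²·(1 − 0.11358340)·168100/1511 = 8.6886989.
Sum = 17.419596.
SE = √(17.419596) = 4.1737.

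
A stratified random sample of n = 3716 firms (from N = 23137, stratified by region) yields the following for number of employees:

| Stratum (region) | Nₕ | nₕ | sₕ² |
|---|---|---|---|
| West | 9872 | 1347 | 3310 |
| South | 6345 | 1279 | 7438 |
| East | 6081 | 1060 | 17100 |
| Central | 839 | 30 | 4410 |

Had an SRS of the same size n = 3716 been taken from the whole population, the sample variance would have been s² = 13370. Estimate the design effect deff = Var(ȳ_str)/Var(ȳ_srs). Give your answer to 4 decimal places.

Var(ȳ_str) = Σ Wₕ²(1−fₕ)sₕ²/nₕ with Wₕ = Nₕ/23137:
  West: (9872/23137)²·(1−1347/9872)·3310/1347 = 0.3863188
  South: (6345/23137)²·(1−1279/6345)·7438/1279 = 0.34919527
  East: (6081/23137)²·(1−1060/6081)·17100/1060 = 0.92011344
  Central: (839/23137)²·(1−30/839)·4410/30 = 0.18638619
  → Var(ȳ_str) = 1.8420137.
Var(ȳ_srs) = (1 − 3716/23137)·13370/3716 = 3.0200925.
deff = 1.8420137 / 3.0200925 = 0.6099.

0.6099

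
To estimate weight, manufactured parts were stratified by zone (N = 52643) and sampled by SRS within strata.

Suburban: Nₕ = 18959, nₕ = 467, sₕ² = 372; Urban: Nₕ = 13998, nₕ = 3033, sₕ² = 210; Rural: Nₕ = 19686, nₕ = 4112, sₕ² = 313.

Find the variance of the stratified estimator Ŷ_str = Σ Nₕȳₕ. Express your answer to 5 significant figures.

3.1324 × 10^8

Var(Ŷ_str) = Σₕ Nₕ²(1 − fₕ)sₕ²/nₕ.
Suburban: 18959²·(1 − 467/18959)·372/467 = 2.792707 × 10^8.
Urban: 13998²·(1 − 3033/13998)·210/3033 = 1.0627265 × 10^7.
Rural: 19686²·(1 − 4112/19686)·313/4112 = 2.3337207 × 10^7.
Sum = 3.1323517 × 10^8.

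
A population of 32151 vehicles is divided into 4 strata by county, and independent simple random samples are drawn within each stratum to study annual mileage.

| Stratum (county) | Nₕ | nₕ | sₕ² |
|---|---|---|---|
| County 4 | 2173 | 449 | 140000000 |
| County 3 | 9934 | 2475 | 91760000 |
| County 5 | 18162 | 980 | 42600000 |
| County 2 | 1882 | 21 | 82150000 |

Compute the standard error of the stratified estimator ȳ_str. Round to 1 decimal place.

Var(ȳ_str) = Σₕ Wₕ²(1 − fₕ)sₕ²/nₕ with Wₕ = Nₕ/N, N = 32151.
County 4: Wₕ = 0.06758732; term = 0.06758732²·(1 − 0.20662678)·140000000/449 = 1130.0293.
County 3: Wₕ = 0.30897950; term = 0.30897950²·(1 − 0.24914435)·91760000/2475 = 2657.6268.
County 5: Wₕ = 0.56489689; term = 0.56489689²·(1 − 0.05395882)·42600000/980 = 13122.964.
County 2: Wₕ = 0.05853628; term = 0.05853628²·(1 − 0.01115834)·82150000/21 = 13254.559.
Sum = 30165.179.
SE = √(30165.179) = 173.7.

173.7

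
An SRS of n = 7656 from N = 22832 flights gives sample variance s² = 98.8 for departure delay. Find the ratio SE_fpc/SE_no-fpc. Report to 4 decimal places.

f = n/N = 7656/22832 = 0.33531885.
SE_no-fpc = √(s²/n) = 0.11359979; SE_fpc = √((1−f)s²/n) = 0.09261561.
Ratio = √(1−f) = 0.81527980.

0.8153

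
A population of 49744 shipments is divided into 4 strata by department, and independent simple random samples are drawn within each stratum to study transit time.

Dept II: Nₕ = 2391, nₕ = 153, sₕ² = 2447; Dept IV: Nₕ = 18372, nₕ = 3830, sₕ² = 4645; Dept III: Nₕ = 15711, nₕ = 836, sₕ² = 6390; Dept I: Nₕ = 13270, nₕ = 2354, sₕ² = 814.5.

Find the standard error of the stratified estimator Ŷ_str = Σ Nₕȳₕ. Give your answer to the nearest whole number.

47392

Var(Ŷ_str) = Σₕ Nₕ²(1 − fₕ)sₕ²/nₕ.
Dept II: 2391²·(1 − 153/2391)·2447/153 = 8.5581954 × 10^7.
Dept IV: 18372²·(1 − 3830/18372)·4645/3830 = 3.2401679 × 10^8.
Dept III: 15711²·(1 − 836/15711)·6390/836 = 1.7863041 × 10^9.
Dept I: 13270²·(1 − 2354/13270)·814.5/2354 = 5.0120925 × 10^7.
Sum = 2.2460238 × 10^9.
SE = √(2.2460238 × 10^9) = 47392.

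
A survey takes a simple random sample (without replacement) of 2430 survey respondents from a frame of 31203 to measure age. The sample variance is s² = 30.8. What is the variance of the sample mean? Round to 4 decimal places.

Under SRS without replacement, Var(ȳ) = (1 − f)·s²/n with f = n/N = 2430/31203 = 0.07787713.
Var(ȳ) = (1 − 0.07787713)·30.8/2430 = 0.92212287·0.012674897 = 0.011687813.

0.0117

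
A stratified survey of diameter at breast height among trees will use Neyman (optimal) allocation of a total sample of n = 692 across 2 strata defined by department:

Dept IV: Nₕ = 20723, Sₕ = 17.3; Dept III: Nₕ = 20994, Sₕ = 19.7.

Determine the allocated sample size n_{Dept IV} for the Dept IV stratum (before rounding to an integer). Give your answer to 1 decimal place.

321.3

Neyman allocation: nₕ = n·NₕSₕ / Σⱼ NⱼSⱼ.
Σ NⱼSⱼ = 20723·17.3 + 20994·19.7 = 772089.7.
n_{Dept IV} = 692·20723·17.3 / 772089.7 = 321.3.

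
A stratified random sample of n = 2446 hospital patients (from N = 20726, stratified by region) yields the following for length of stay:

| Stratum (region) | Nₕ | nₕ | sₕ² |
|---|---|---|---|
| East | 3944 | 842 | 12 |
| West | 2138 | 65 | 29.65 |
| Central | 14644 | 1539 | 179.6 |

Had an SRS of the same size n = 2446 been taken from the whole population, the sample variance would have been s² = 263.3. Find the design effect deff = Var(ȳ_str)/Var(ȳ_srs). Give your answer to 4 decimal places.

0.6030

Var(ȳ_str) = Σ Wₕ²(1−fₕ)sₕ²/nₕ with Wₕ = Nₕ/20726:
  East: (3944/20726)²·(1−842/3944)·12/842 = 4.0589796 × 10^-4
  West: (2138/20726)²·(1−65/2138)·29.65/65 = 0.004706384
  Central: (14644/20726)²·(1−1539/14644)·179.6/1539 = 0.052135491
  → Var(ȳ_str) = 0.057247773.
Var(ȳ_srs) = (1 − 2446/20726)·263.3/2446 = 0.094941285.
deff = 0.057247773 / 0.094941285 = 0.6030.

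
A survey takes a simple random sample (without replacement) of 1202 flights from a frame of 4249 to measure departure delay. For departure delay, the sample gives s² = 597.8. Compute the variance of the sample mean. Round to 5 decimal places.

Under SRS without replacement, Var(ȳ) = (1 − f)·s²/n with f = n/N = 1202/4249 = 0.28289009.
Var(ȳ) = (1 − 0.28289009)·597.8/1202 = 0.71710991·0.49733777 = 0.35664584.

0.35665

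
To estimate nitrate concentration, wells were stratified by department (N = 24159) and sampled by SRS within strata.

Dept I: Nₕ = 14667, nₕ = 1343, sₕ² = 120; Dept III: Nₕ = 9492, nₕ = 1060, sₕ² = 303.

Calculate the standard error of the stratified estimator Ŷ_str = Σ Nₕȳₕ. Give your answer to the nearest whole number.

Var(Ŷ_str) = Σₕ Nₕ²(1 − fₕ)sₕ²/nₕ.
Dept I: 14667²·(1 − 1343/14667)·120/1343 = 1.7461484 × 10^7.
Dept III: 9492²·(1 − 1060/9492)·303/1060 = 2.2878371 × 10^7.
Sum = 4.0339855 × 10^7.
SE = √(4.0339855 × 10^7) = 6351.

6351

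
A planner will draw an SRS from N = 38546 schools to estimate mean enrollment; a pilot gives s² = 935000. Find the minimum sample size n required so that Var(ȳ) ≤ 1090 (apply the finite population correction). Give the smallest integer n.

840

Without fpc, n₀ = s²/D = 935000/1090 = 857.7982.
With fpc, (1 − n/N)·s²/n ≤ D requires n ≥ n₀/(1 + n₀/N) = 857.7982/(1 + 857.7982/38546) = 839.1244.
Rounding up, n = 840.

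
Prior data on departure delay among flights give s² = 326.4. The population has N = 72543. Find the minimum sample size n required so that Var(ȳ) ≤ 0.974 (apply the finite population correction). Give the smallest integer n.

Without fpc, n₀ = s²/D = 326.4/0.974 = 335.1129.
With fpc, (1 − n/N)·s²/n ≤ D requires n ≥ n₀/(1 + n₀/N) = 335.1129/(1 + 335.1129/72543) = 333.5720.
Rounding up, n = 334.

334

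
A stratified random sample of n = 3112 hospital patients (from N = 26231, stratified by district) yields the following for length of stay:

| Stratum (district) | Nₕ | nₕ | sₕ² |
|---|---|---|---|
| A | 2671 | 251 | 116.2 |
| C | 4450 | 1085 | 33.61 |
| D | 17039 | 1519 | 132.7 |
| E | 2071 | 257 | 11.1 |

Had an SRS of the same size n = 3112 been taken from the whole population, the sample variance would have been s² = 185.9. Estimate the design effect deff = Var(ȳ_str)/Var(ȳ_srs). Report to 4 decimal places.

0.7376

Var(ȳ_str) = Σ Wₕ²(1−fₕ)sₕ²/nₕ with Wₕ = Nₕ/26231:
  A: (2671/26231)²·(1−251/2671)·116.2/251 = 0.0043490256
  C: (4450/26231)²·(1−1085/4450)·33.61/1085 = 6.7414631 × 10^-4
  D: (17039/26231)²·(1−1519/17039)·132.7/1519 = 0.033575251
  E: (2071/26231)²·(1−257/2071)·11.1/257 = 2.3581832 × 10^-4
  → Var(ȳ_str) = 0.038834241.
Var(ȳ_srs) = (1 − 3112/26231)·185.9/3112 = 0.052649469.
deff = 0.038834241 / 0.052649469 = 0.7376.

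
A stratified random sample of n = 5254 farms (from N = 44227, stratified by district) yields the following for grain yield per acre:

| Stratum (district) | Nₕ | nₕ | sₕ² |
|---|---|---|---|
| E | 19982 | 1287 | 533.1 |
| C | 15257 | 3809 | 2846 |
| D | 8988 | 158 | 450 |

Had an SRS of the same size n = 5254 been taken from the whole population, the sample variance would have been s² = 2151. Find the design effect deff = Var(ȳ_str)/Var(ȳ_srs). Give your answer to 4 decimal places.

Var(ȳ_str) = Σ Wₕ²(1−fₕ)sₕ²/nₕ with Wₕ = Nₕ/44227:
  E: (19982/44227)²·(1−1287/19982)·533.1/1287 = 0.079107853
  C: (15257/44227)²·(1−3809/15257)·2846/3809 = 0.066718723
  D: (8988/44227)²·(1−158/8988)·450/158 = 0.11555912
  → Var(ȳ_str) = 0.2613857.
Var(ȳ_srs) = (1 − 5254/44227)·2151/5254 = 0.36076691.
deff = 0.2613857 / 0.36076691 = 0.7245.

0.7245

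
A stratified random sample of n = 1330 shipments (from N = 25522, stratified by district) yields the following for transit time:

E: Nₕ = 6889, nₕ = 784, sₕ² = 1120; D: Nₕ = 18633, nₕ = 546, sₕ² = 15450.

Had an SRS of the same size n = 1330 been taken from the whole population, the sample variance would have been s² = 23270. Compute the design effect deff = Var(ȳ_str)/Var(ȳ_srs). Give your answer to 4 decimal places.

Var(ȳ_str) = Σ Wₕ²(1−fₕ)sₕ²/nₕ with Wₕ = Nₕ/25522:
  E: (6889/25522)²·(1−784/6889)·1120/784 = 0.092238961
  D: (18633/25522)²·(1−546/18633)·15450/546 = 14.640495
  → Var(ȳ_str) = 14.732734.
Var(ȳ_srs) = (1 − 1330/25522)·23270/1330 = 16.584478.
deff = 14.732734 / 16.584478 = 0.8883.

0.8883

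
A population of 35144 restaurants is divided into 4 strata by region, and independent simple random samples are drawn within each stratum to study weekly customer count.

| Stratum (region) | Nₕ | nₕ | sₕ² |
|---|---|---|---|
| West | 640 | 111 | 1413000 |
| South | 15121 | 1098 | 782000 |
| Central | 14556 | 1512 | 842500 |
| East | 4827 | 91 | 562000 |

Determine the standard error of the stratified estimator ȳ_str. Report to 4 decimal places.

Var(ȳ_str) = Σₕ Wₕ²(1 − fₕ)sₕ²/nₕ with Wₕ = Nₕ/N, N = 35144.
West: Wₕ = 0.01821079; term = 0.01821079²·(1 − 0.17343750)·1413000/111 = 3.4894136.
South: Wₕ = 0.43025837; term = 0.43025837²·(1 − 0.07261425)·782000/1098 = 122.271.
Central: Wₕ = 0.41418165; term = 0.41418165²·(1 − 0.10387469)·842500/1512 = 85.658127.
East: Wₕ = 0.13734919; term = 0.13734919²·(1 − 0.01885229)·562000/91 = 114.30929.
Sum = 325.72783.
SE = √(325.72783) = 18.0479.

18.0479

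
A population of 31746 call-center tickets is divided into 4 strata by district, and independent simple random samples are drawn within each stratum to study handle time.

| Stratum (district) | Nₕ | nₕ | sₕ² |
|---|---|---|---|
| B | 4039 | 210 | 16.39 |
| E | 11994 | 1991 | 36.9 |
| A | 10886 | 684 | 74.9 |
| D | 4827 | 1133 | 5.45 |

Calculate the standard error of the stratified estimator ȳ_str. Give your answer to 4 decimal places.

0.1247

Var(ȳ_str) = Σₕ Wₕ²(1 − fₕ)sₕ²/nₕ with Wₕ = Nₕ/N, N = 31746.
B: Wₕ = 0.12722863; term = 0.12722863²·(1 − 0.05199307)·16.39/210 = 0.0011976802.
E: Wₕ = 0.37781138; term = 0.37781138²·(1 − 0.16599967)·36.9/1991 = 0.0022063347.
A: Wₕ = 0.34290934; term = 0.34290934²·(1 − 0.06283300)·74.9/684 = 0.012067056.
D: Wₕ = 0.15205065; term = 0.15205065²·(1 − 0.23472136)·5.45/1133 = 8.5106505 × 10^-5.
Sum = 0.015556177.
SE = √(0.015556177) = 0.1247.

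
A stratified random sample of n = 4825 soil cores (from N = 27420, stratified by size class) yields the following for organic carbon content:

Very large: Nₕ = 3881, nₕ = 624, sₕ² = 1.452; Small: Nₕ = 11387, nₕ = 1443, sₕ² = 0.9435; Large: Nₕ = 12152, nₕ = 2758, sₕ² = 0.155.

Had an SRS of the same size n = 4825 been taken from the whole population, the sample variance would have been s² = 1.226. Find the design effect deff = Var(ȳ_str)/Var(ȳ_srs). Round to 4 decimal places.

0.6979

Var(ȳ_str) = Σ Wₕ²(1−fₕ)sₕ²/nₕ with Wₕ = Nₕ/27420:
  Very large: (3881/27420)²·(1−624/3881)·1.452/624 = 3.9120872 × 10^-5
  Small: (11387/27420)²·(1−1443/11387)·0.9435/1443 = 9.8471626 × 10^-5
  Large: (12152/27420)²·(1−2758/12152)·0.155/2758 = 8.5329824 × 10^-6
  → Var(ȳ_str) = 1.4612548 × 10^-4.
Var(ȳ_srs) = (1 − 4825/27420)·1.226/4825 = 2.0938138 × 10^-4.
deff = (1.4612548 × 10^-4) / (2.0938138 × 10^-4) = 0.6979.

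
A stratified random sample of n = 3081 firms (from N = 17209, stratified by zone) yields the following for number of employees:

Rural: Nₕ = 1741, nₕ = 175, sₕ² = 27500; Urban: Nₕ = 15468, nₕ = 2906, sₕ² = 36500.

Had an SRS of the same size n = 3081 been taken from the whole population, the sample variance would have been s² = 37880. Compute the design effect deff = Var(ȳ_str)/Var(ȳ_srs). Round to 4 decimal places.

Var(ȳ_str) = Σ Wₕ²(1−fₕ)sₕ²/nₕ with Wₕ = Nₕ/17209:
  Rural: (1741/17209)²·(1−175/1741)·27500/175 = 1.4466848
  Urban: (15468/17209)²·(1−2906/15468)·36500/2906 = 8.2409815
  → Var(ȳ_str) = 9.6876663.
Var(ȳ_srs) = (1 − 3081/17209)·37880/3081 = 10.093536.
deff = 9.6876663 / 10.093536 = 0.9598.

0.9598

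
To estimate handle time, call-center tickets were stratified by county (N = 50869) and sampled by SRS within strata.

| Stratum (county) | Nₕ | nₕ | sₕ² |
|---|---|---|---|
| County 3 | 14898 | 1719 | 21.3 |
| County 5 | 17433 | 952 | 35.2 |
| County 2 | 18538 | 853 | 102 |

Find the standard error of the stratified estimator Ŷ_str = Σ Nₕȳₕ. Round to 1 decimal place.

7229.1

Var(Ŷ_str) = Σₕ Nₕ²(1 − fₕ)sₕ²/nₕ.
County 3: 14898²·(1 − 1719/14898)·21.3/1719 = 2.4328434 × 10^6.
County 5: 17433²·(1 − 952/17433)·35.2/952 = 1.0623348 × 10^7.
County 2: 18538²·(1 − 853/18538)·102/853 = 3.920298 × 10^7.
Sum = 5.2259171 × 10^7.
SE = √(5.2259171 × 10^7) = 7229.1.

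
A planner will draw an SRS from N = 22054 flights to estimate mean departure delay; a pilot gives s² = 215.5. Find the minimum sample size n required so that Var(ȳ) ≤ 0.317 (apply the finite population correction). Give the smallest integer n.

Without fpc, n₀ = s²/D = 215.5/0.317 = 679.8107.
With fpc, (1 − n/N)·s²/n ≤ D requires n ≥ n₀/(1 + n₀/N) = 679.8107/(1 + 679.8107/22054) = 659.4823.
Rounding up, n = 660.

660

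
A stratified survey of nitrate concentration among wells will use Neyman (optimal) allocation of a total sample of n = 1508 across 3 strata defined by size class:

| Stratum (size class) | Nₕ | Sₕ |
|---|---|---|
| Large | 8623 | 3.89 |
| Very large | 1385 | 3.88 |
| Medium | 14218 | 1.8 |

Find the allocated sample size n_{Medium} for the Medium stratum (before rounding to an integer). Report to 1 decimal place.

Neyman allocation: nₕ = n·NₕSₕ / Σⱼ NⱼSⱼ.
Σ NⱼSⱼ = 8623·3.89 + 1385·3.88 + 14218·1.8 = 64509.67.
n_{Medium} = 1508·14218·1.8 / 64509.67 = 598.3.

598.3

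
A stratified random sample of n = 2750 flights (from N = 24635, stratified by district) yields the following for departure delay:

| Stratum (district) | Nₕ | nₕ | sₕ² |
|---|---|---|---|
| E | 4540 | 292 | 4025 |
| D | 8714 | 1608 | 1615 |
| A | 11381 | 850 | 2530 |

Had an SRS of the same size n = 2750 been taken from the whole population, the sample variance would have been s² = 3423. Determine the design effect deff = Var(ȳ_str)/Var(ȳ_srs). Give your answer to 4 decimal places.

Var(ȳ_str) = Σ Wₕ²(1−fₕ)sₕ²/nₕ with Wₕ = Nₕ/24635:
  E: (4540/24635)²·(1−292/4540)·4025/292 = 0.43804453
  D: (8714/24635)²·(1−1608/8714)·1615/1608 = 0.10247646
  A: (11381/24635)²·(1−850/11381)·2530/850 = 0.5878229
  → Var(ȳ_str) = 1.1283439.
Var(ȳ_srs) = (1 − 2750/24635)·3423/2750 = 1.1057786.
deff = 1.1283439 / 1.1057786 = 1.0204.

1.0204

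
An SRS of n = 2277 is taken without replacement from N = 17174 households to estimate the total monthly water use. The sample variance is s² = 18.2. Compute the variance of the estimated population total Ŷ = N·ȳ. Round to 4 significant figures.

2.045 × 10^6

Var(Ŷ) = N²·Var(ȳ) = N²·(1 − n/N)·s²/n.
f = 2277/17174 = 0.13258414; Var(ȳ) = 0.86741586·18.2/2277 = 0.0069332317.
Var(Ŷ) = 17174² · 0.0069332317 = 2.0449309 × 10^6.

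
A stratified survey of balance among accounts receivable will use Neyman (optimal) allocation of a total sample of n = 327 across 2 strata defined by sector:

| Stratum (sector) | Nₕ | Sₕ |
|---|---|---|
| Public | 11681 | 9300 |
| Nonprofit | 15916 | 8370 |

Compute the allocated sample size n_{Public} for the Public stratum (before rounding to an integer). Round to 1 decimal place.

146.9

Neyman allocation: nₕ = n·NₕSₕ / Σⱼ NⱼSⱼ.
Σ NⱼSⱼ = 11681·9300 + 15916·8370 = 2.4185022 × 10^8.
n_{Public} = 327·11681·9300 / (2.4185022 × 10^8) = 146.9.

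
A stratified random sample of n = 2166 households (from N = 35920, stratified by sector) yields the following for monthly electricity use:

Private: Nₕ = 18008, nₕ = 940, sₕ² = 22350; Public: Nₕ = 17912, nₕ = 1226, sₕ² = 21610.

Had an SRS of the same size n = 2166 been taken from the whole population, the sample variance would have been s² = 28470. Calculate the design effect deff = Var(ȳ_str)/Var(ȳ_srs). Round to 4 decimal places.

0.7891

Var(ȳ_str) = Σ Wₕ²(1−fₕ)sₕ²/nₕ with Wₕ = Nₕ/35920:
  Private: (18008/35920)²·(1−940/18008)·22350/940 = 5.6640246
  Public: (17912/35920)²·(1−1226/17912)·21610/1226 = 4.0830807
  → Var(ȳ_str) = 9.7471053.
Var(ȳ_srs) = (1 − 2166/35920)·28470/2166 = 12.35145.
deff = 9.7471053 / 12.35145 = 0.7891.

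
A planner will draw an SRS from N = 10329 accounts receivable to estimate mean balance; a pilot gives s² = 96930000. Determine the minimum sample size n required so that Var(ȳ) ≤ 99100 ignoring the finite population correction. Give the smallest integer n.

Without fpc, n₀ = s²/D = 96930000/99100 = 978.1029.
Rounding up, n = 979.

979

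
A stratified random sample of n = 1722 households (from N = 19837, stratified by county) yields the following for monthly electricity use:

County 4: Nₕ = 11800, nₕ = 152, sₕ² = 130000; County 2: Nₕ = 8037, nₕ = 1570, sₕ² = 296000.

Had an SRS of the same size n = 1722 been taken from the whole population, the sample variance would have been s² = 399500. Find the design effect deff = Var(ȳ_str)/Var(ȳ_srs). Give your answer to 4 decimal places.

Var(ȳ_str) = Σ Wₕ²(1−fₕ)sₕ²/nₕ with Wₕ = Nₕ/19837:
  County 4: (11800/19837)²·(1−152/11800)·130000/152 = 298.73159
  County 2: (8037/19837)²·(1−1570/8037)·296000/1570 = 24.902153
  → Var(ȳ_str) = 323.63374.
Var(ȳ_srs) = (1 − 1722/19837)·399500/1722 = 211.85854.
deff = 323.63374 / 211.85854 = 1.5276.

1.5276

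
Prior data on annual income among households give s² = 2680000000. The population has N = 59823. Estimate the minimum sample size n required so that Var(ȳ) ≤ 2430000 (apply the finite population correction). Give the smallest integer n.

1083

Without fpc, n₀ = s²/D = 2680000000/2430000 = 1102.8807.
With fpc, (1 − n/N)·s²/n ≤ D requires n ≥ n₀/(1 + n₀/N) = 1102.8807/(1 + 1102.8807/59823) = 1082.9163.
Rounding up, n = 1083.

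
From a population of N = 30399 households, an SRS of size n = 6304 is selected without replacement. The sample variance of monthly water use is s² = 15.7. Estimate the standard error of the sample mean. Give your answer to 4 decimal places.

Under SRS without replacement, Var(ȳ) = (1 − f)·s²/n with f = n/N = 6304/30399 = 0.20737524.
Var(ȳ) = (1 − 0.20737524)·15.7/6304 = 0.79262476·0.0024904822 = 0.0019740179.
SE(ȳ) = √(0.0019740179) = 0.0444.

0.0444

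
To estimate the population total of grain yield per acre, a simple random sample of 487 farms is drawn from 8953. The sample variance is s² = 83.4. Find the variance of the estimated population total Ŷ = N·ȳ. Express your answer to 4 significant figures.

1.298 × 10^7

Var(Ŷ) = N²·Var(ȳ) = N²·(1 − n/N)·s²/n.
f = 487/8953 = 0.05439517; Var(ȳ) = 0.94560483·83.4/487 = 0.16193725.
Var(Ŷ) = 8953² · 0.16193725 = 1.2980276 × 10^7.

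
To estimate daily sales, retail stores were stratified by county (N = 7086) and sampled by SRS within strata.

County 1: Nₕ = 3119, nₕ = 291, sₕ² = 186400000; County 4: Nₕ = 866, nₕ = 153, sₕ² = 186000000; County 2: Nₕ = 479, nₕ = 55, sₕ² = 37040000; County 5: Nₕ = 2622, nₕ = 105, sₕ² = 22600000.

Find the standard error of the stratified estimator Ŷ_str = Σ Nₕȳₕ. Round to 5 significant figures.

2.8210 × 10^6

Var(Ŷ_str) = Σₕ Nₕ²(1 − fₕ)sₕ²/nₕ.
County 1: 3119²·(1 − 291/3119)·186400000/291 = 5.6499903 × 10^12.
County 4: 866²·(1 − 153/866)·186000000/153 = 7.5063522 × 10^11.
County 2: 479²·(1 − 55/479)·37040000/55 = 1.3677592 × 10^11.
County 5: 2622²·(1 − 105/2622)·22600000/105 = 1.4204797 × 10^12.
Sum = 7.9578811 × 10^12.
SE = √(7.9578811 × 10^12) = 2.8210 × 10^6.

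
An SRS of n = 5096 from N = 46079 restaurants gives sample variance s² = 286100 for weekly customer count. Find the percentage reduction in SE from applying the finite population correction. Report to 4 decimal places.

f = n/N = 5096/46079 = 0.11059268.
SE_no-fpc = √(s²/n) = 7.4928014; SE_fpc = √((1−f)s²/n) = 7.0663406.
Ratio = √(1−f) = 0.94308394. Reduction = 100·(1 − 0.94308394) = 5.6916%.

5.6916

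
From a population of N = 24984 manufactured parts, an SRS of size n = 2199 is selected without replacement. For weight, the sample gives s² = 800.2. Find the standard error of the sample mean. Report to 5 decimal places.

0.57608

Under SRS without replacement, Var(ȳ) = (1 − f)·s²/n with f = n/N = 2199/24984 = 0.08801633.
Var(ȳ) = (1 − 0.08801633)·800.2/2199 = 0.91198367·0.36389268 = 0.33186418.
SE(ȳ) = √(0.33186418) = 0.57608.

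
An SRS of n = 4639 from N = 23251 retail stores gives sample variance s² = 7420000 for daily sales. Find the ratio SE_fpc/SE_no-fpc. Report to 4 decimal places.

0.8947

f = n/N = 4639/23251 = 0.19951830.
SE_no-fpc = √(s²/n) = 39.993533; SE_fpc = √((1−f)s²/n) = 35.782071.
Ratio = √(1−f) = 0.89469643.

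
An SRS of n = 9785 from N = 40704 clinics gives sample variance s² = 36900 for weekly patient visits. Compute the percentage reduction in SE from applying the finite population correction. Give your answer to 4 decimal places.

f = n/N = 9785/40704 = 0.24039406.
SE_no-fpc = √(s²/n) = 1.9419264; SE_fpc = √((1−f)s²/n) = 1.6924932.
Ratio = √(1−f) = 0.87155375. Reduction = 100·(1 − 0.87155375) = 12.8446%.

12.8446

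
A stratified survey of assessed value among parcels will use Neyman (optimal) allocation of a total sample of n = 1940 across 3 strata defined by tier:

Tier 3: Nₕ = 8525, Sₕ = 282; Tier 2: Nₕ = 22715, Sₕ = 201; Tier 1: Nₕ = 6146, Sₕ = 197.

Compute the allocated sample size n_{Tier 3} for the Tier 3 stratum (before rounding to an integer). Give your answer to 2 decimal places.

570.12

Neyman allocation: nₕ = n·NₕSₕ / Σⱼ NⱼSⱼ.
Σ NⱼSⱼ = 8525·282 + 22715·201 + 6146·197 = 8.180527 × 10^6.
n_{Tier 3} = 1940·8525·282 / (8.180527 × 10^6) = 570.12.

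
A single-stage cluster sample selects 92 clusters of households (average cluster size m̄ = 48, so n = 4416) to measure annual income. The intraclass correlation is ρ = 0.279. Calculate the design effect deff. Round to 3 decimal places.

deff = 1 + (48 − 1)·0.279 = 1 + 13.113 = 14.113.

14.113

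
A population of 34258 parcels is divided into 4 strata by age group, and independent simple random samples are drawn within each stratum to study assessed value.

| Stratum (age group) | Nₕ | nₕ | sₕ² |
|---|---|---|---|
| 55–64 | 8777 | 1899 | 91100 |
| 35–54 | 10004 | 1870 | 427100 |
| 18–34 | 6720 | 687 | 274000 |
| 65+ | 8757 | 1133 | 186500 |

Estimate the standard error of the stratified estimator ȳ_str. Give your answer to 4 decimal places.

6.4378

Var(ȳ_str) = Σₕ Wₕ²(1 − fₕ)sₕ²/nₕ with Wₕ = Nₕ/N, N = 34258.
55–64: Wₕ = 0.25620293; term = 0.25620293²·(1 − 0.21636094)·91100/1899 = 2.4676165.
35–54: Wₕ = 0.29201938; term = 0.29201938²·(1 − 0.18692523)·427100/1870 = 15.835866.
18–34: Wₕ = 0.19615856; term = 0.19615856²·(1 − 0.10223214)·274000/687 = 13.777563.
65+: Wₕ = 0.25561913; term = 0.25561913²·(1 − 0.12938221)·186500/1133 = 9.3640377.
Sum = 41.445083.
SE = √(41.445083) = 6.4378.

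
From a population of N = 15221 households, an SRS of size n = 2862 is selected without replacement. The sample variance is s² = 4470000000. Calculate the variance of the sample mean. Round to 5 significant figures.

Under SRS without replacement, Var(ȳ) = (1 − f)·s²/n with f = n/N = 2862/15221 = 0.18802970.
Var(ȳ) = (1 − 0.18802970)·4470000000/2862 = 0.81197030·1.5618449 × 10^6 = 1.2681716 × 10^6.

1.2682 × 10^6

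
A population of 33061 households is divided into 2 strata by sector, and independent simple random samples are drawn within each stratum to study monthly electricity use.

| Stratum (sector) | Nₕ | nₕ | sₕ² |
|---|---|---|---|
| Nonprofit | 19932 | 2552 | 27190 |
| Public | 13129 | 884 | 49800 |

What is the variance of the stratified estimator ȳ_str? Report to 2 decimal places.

11.66

Var(ȳ_str) = Σₕ Wₕ²(1 − fₕ)sₕ²/nₕ with Wₕ = Nₕ/N, N = 33061.
Nonprofit: Wₕ = 0.60288558; term = 0.60288558²·(1 − 0.12803532)·27190/2552 = 3.3767368.
Public: Wₕ = 0.39711442; term = 0.39711442²·(1 − 0.06733186)·49800/884 = 8.285821.
Sum = 11.662558.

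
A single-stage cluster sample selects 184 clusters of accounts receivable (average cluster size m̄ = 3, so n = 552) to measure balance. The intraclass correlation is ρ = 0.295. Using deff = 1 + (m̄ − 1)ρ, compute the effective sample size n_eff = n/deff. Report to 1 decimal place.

deff = 1 + (3 − 1)·0.295 = 1 + 0.59 = 1.59.
n_eff = 552 / 1.59 = 347.2.

347.2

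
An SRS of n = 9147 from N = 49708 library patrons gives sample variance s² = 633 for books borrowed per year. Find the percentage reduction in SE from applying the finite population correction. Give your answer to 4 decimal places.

9.6681

f = n/N = 9147/49708 = 0.18401465.
SE_no-fpc = √(s²/n) = 0.26306466; SE_fpc = √((1−f)s²/n) = 0.23763133.
Ratio = √(1−f) = 0.90331908. Reduction = 100·(1 − 0.90331908) = 9.6681%.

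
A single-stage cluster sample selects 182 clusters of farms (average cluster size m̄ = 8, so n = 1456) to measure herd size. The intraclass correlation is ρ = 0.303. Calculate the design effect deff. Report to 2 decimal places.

3.12

deff = 1 + (8 − 1)·0.303 = 1 + 2.121 = 3.121.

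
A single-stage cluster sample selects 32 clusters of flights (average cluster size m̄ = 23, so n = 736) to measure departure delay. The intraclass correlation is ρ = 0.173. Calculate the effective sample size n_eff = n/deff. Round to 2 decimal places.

deff = 1 + (23 − 1)·0.173 = 1 + 3.806 = 4.806.
n_eff = 736 / 4.806 = 153.14.

153.14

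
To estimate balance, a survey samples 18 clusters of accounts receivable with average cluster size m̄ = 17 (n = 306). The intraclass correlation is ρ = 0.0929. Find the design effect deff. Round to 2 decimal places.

2.49

deff = 1 + (17 − 1)·0.0929 = 1 + 1.4864 = 2.4864.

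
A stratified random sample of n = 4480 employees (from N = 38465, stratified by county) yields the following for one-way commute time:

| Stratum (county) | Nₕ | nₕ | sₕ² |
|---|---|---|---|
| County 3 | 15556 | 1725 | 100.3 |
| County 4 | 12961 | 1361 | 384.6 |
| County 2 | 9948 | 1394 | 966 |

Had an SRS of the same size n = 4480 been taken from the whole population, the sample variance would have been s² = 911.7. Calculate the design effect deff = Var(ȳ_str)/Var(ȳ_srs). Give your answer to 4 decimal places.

Var(ȳ_str) = Σ Wₕ²(1−fₕ)sₕ²/nₕ with Wₕ = Nₕ/38465:
  County 3: (15556/38465)²·(1−1725/15556)·100.3/1725 = 0.0084553556
  County 4: (12961/38465)²·(1−1361/12961)·384.6/1361 = 0.028715487
  County 2: (9948/38465)²·(1−1394/9948)·966/1394 = 0.039855467
  → Var(ȳ_str) = 0.07702631.
Var(ȳ_srs) = (1 − 4480/38465)·911.7/4480 = 0.1798024.
deff = 0.07702631 / 0.1798024 = 0.4284.

0.4284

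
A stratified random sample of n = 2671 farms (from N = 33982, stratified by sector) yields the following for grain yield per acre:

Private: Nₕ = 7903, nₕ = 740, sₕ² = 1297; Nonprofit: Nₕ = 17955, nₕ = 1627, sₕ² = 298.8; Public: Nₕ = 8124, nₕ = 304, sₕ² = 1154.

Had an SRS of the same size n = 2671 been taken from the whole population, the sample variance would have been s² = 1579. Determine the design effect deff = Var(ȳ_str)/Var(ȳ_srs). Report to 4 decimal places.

0.6267

Var(ȳ_str) = Σ Wₕ²(1−fₕ)sₕ²/nₕ with Wₕ = Nₕ/33982:
  Private: (7903/33982)²·(1−740/7903)·1297/740 = 0.085920603
  Nonprofit: (17955/33982)²·(1−1627/17955)·298.8/1627 = 0.046624434
  Public: (8124/33982)²·(1−304/8124)·1154/304 = 0.20883872
  → Var(ȳ_str) = 0.34138376.
Var(ȳ_srs) = (1 − 2671/33982)·1579/2671 = 0.54469858.
deff = 0.34138376 / 0.54469858 = 0.6267.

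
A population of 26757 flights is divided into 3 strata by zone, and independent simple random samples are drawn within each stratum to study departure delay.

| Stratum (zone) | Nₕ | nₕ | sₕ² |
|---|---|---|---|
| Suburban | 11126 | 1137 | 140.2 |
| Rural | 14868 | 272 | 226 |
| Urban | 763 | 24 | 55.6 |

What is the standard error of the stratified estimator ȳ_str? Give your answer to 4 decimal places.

0.5223

Var(ȳ_str) = Σₕ Wₕ²(1 − fₕ)sₕ²/nₕ with Wₕ = Nₕ/N, N = 26757.
Suburban: Wₕ = 0.41581642; term = 0.41581642²·(1 − 0.10219306)·140.2/1137 = 0.019141404.
Rural: Wₕ = 0.55566768; term = 0.55566768²·(1 − 0.01829432)·226/272 = 0.25185531.
Urban: Wₕ = 0.02851590; term = 0.02851590²·(1 − 0.03145478)·55.6/24 = 0.0018245581.
Sum = 0.27282127.
SE = √(0.27282127) = 0.5223.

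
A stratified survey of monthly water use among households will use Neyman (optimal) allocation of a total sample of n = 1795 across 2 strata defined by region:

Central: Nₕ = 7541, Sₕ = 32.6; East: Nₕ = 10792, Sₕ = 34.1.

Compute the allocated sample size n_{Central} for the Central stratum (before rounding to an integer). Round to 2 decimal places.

718.87

Neyman allocation: nₕ = n·NₕSₕ / Σⱼ NⱼSⱼ.
Σ NⱼSⱼ = 7541·32.6 + 10792·34.1 = 613843.8.
n_{Central} = 1795·7541·32.6 / 613843.8 = 718.87.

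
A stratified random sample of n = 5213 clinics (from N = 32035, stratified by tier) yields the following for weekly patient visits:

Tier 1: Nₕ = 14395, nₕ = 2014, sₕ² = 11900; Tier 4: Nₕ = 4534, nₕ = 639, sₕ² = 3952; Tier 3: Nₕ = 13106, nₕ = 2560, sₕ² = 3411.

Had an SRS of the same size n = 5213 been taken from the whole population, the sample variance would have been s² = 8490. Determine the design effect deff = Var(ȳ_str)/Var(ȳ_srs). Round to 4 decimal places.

0.9622

Var(ȳ_str) = Σ Wₕ²(1−fₕ)sₕ²/nₕ with Wₕ = Nₕ/32035:
  Tier 1: (14395/32035)²·(1−2014/14395)·11900/2014 = 1.0261372
  Tier 4: (4534/32035)²·(1−639/4534)·3952/639 = 0.10642793
  Tier 3: (13106/32035)²·(1−2560/13106)·3411/2560 = 0.1794528
  → Var(ȳ_str) = 1.3120179.
Var(ȳ_srs) = (1 − 5213/32035)·8490/5213 = 1.3635981.
deff = 1.3120179 / 1.3635981 = 0.9622.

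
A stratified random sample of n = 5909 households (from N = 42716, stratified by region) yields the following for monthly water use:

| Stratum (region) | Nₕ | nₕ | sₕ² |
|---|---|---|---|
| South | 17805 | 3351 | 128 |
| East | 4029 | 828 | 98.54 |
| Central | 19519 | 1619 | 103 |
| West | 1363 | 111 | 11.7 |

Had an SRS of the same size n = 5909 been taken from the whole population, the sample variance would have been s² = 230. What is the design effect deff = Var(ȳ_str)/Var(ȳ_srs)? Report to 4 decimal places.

0.5519

Var(ȳ_str) = Σ Wₕ²(1−fₕ)sₕ²/nₕ with Wₕ = Nₕ/42716:
  South: (17805/42716)²·(1−3351/17805)·128/3351 = 0.0053874644
  East: (4029/42716)²·(1−828/4029)·98.54/828 = 8.4117045 × 10^-4
  Central: (19519/42716)²·(1−1619/19519)·103/1619 = 0.012182034
  West: (1363/42716)²·(1−111/1363)·11.7/111 = 9.8578433 × 10^-5
  → Var(ȳ_str) = 0.018509247.
Var(ȳ_srs) = (1 − 5909/42716)·230/5909 = 0.033539276.
deff = 0.018509247 / 0.033539276 = 0.5519.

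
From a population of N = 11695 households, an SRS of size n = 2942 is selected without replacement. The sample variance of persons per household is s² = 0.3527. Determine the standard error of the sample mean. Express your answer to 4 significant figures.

Under SRS without replacement, Var(ȳ) = (1 − f)·s²/n with f = n/N = 2942/11695 = 0.25156050.
Var(ȳ) = (1 − 0.25156050)·0.3527/2942 = 0.74843950·1.1988443 × 10^-4 = 8.9726245 × 10^-5.
SE(ȳ) = √(8.9726245 × 10^-5) = 0.009472.

0.009472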